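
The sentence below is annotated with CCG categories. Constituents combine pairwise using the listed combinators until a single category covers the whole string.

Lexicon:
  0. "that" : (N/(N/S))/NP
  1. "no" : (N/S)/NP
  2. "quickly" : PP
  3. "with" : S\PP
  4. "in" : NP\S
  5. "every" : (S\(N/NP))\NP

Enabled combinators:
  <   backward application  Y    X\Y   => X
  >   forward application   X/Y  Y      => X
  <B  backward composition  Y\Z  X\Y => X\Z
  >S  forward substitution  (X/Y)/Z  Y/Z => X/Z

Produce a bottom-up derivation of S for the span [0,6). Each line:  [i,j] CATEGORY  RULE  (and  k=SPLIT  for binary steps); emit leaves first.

[0,1] (N/(N/S))/NP  lex  "that"
[1,2] (N/S)/NP  lex  "no"
[0,2] N/NP  >S  k=1
[2,3] PP  lex  "quickly"
[3,4] S\PP  lex  "with"
[2,4] S  <  k=3
[4,5] NP\S  lex  "in"
[2,5] NP  <  k=4
[5,6] (S\(N/NP))\NP  lex  "every"
[2,6] S\(N/NP)  <  k=5
[0,6] S  <  k=2

[0,6] S   <
  [0,2] N/NP   >S
    [0,1] "that" : (N/(N/S))/NP
    [1,2] "no" : (N/S)/NP
  [2,6] S\(N/NP)   <
    [2,5] NP   <
      [2,4] S   <
        [2,3] "quickly" : PP
        [3,4] "with" : S\PP
      [4,5] "in" : NP\S
    [5,6] "every" : (S\(N/NP))\NP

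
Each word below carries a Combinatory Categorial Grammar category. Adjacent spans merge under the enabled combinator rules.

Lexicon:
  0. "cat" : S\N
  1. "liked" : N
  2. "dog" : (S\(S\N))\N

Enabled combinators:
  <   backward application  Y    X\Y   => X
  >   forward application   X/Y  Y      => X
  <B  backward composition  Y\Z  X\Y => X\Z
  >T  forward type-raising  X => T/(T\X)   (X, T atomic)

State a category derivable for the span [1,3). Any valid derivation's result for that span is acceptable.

[0,3] S   <
  [0,1] "cat" : S\N
  [1,3] S\(S\N)   <
    [1,2] "liked" : N
    [2,3] "dog" : (S\(S\N))\N

S\(S\N)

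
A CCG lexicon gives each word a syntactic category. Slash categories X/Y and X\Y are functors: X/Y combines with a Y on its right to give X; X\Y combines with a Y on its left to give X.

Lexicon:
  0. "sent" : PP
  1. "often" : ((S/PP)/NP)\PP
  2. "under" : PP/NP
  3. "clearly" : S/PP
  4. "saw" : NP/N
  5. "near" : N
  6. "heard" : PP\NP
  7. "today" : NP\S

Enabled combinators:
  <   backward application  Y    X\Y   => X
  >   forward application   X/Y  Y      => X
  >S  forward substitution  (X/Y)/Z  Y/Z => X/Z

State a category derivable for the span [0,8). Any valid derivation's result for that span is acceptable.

[0,8] S   >
  [0,3] S/NP   >S
    [0,2] (S/PP)/NP   <
      [0,1] "sent" : PP
      [1,2] "often" : ((S/PP)/NP)\PP
    [2,3] "under" : PP/NP
  [3,8] NP   <
    [3,7] S   >
      [3,4] "clearly" : S/PP
      [4,7] PP   <
        [4,6] NP   >
          [4,5] "saw" : NP/N
          [5,6] "near" : N
        [6,7] "heard" : PP\NP
    [7,8] "today" : NP\S

S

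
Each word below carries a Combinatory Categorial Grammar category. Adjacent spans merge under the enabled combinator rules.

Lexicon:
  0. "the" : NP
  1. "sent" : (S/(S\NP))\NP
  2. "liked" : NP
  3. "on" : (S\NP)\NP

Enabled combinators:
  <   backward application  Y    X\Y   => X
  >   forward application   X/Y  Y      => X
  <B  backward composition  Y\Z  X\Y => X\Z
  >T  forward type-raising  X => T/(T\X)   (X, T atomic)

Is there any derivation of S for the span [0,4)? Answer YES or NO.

YES

[0,4] S   >
  [0,2] S/(S\NP)   <
    [0,1] "the" : NP
    [1,2] "sent" : (S/(S\NP))\NP
  [2,4] S\NP   <
    [2,3] "liked" : NP
    [3,4] "on" : (S\NP)\NP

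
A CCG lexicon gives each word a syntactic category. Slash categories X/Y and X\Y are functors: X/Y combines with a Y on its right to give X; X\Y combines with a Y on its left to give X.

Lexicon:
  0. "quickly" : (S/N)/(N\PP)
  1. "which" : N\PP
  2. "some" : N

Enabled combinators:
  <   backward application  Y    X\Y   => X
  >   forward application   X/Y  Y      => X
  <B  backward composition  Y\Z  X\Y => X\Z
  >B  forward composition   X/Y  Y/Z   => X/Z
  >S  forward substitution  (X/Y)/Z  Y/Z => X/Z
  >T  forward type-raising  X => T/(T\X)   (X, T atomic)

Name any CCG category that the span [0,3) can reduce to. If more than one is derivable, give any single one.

[0,3] S   >
  [0,2] S/N   >
    [0,1] "quickly" : (S/N)/(N\PP)
    [1,2] "which" : N\PP
  [2,3] "some" : N

S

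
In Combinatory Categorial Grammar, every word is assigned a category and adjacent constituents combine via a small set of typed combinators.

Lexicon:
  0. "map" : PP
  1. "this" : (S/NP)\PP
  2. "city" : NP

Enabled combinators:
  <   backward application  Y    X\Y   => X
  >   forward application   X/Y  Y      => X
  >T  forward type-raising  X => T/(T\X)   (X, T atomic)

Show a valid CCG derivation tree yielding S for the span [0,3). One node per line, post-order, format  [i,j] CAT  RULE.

[0,1] PP  lex  "map"
[1,2] (S/NP)\PP  lex  "this"
[0,2] S/NP  <  k=1
[2,3] NP  lex  "city"
[0,3] S  >  k=2

[0,3] S   >
  [0,2] S/NP   <
    [0,1] "map" : PP
    [1,2] "this" : (S/NP)\PP
  [2,3] "city" : NP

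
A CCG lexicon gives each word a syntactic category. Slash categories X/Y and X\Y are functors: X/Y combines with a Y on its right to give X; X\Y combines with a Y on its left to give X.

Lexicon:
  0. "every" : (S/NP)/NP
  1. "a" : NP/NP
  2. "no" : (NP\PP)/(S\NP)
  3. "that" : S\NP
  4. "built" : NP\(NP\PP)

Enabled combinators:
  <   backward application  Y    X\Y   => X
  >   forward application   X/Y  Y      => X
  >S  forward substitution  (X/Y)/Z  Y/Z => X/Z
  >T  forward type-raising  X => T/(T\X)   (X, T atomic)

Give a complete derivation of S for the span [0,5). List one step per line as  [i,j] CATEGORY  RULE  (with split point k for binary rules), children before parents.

[0,5] S   >
  [0,2] S/NP   >S
    [0,1] "every" : (S/NP)/NP
    [1,2] "a" : NP/NP
  [2,5] NP   <
    [2,4] NP\PP   >
      [2,3] "no" : (NP\PP)/(S\NP)
      [3,4] "that" : S\NP
    [4,5] "built" : NP\(NP\PP)

[0,1] (S/NP)/NP  lex  "every"
[1,2] NP/NP  lex  "a"
[0,2] S/NP  >S  k=1
[2,3] (NP\PP)/(S\NP)  lex  "no"
[3,4] S\NP  lex  "that"
[2,4] NP\PP  >  k=3
[4,5] NP\(NP\PP)  lex  "built"
[2,5] NP  <  k=4
[0,5] S  >  k=2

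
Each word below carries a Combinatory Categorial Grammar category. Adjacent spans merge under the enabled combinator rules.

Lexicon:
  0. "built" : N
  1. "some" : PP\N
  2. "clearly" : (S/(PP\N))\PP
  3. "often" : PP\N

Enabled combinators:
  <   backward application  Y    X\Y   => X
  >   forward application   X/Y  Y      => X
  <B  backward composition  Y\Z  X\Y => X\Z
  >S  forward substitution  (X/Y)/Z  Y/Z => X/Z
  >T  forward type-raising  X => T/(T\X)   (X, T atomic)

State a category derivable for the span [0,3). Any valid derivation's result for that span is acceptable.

S/(PP\N)

[0,4] S   >
  [0,3] S/(PP\N)   <
    [0,2] PP   >
      [0,1] PP/(PP\N)   >T
        [0,1] "built" : N
      [1,2] "some" : PP\N
    [2,3] "clearly" : (S/(PP\N))\PP
  [3,4] "often" : PP\N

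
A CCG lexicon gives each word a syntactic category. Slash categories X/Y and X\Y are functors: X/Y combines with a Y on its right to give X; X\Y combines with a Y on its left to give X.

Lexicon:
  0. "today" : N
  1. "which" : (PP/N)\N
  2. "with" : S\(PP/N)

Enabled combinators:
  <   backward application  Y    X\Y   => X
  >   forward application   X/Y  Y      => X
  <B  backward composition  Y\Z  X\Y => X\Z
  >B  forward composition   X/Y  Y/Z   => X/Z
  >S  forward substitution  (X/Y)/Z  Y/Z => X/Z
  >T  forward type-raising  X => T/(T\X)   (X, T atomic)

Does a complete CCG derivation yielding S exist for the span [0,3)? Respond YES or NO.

YES

[0,3] S   <
  [0,1] "today" : N
  [1,3] S\N   <B
    [1,2] "which" : (PP/N)\N
    [2,3] "with" : S\(PP/N)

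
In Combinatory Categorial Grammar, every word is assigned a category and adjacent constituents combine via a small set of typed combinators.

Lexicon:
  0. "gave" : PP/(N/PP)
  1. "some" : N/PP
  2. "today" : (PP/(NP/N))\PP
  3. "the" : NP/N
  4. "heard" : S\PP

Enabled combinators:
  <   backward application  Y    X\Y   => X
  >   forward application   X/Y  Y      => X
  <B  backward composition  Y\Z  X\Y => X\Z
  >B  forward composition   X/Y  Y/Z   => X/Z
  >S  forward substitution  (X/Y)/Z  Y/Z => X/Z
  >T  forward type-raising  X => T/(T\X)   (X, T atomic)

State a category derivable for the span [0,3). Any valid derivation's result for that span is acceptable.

[0,5] S   <
  [0,4] PP   >
    [0,3] PP/(NP/N)   <
      [0,2] PP   >
        [0,1] "gave" : PP/(N/PP)
        [1,2] "some" : N/PP
      [2,3] "today" : (PP/(NP/N))\PP
    [3,4] "the" : NP/N
  [4,5] "heard" : S\PP

PP/(NP/N)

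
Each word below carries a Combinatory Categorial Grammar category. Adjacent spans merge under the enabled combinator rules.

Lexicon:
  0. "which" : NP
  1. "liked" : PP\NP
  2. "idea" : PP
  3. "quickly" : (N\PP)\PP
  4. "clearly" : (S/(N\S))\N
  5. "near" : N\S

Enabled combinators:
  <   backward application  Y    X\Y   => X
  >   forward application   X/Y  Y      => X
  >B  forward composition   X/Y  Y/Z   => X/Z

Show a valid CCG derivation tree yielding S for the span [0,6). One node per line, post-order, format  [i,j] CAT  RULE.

[0,1] NP  lex  "which"
[1,2] PP\NP  lex  "liked"
[0,2] PP  <  k=1
[2,3] PP  lex  "idea"
[3,4] (N\PP)\PP  lex  "quickly"
[2,4] N\PP  <  k=3
[0,4] N  <  k=2
[4,5] (S/(N\S))\N  lex  "clearly"
[0,5] S/(N\S)  <  k=4
[5,6] N\S  lex  "near"
[0,6] S  >  k=5

[0,6] S   >
  [0,5] S/(N\S)   <
    [0,4] N   <
      [0,2] PP   <
        [0,1] "which" : NP
        [1,2] "liked" : PP\NP
      [2,4] N\PP   <
        [2,3] "idea" : PP
        [3,4] "quickly" : (N\PP)\PP
    [4,5] "clearly" : (S/(N\S))\N
  [5,6] "near" : N\S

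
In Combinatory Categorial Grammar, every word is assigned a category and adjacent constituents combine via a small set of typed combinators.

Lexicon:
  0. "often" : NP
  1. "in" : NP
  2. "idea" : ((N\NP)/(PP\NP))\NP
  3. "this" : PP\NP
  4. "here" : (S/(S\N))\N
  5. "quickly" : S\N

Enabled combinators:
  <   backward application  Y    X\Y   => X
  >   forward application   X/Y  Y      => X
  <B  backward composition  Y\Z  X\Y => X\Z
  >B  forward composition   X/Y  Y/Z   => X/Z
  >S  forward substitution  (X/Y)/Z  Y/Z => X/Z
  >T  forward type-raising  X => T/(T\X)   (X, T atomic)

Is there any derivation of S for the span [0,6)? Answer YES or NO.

YES

[0,6] S   >
  [0,5] S/(S\N)   <
    [0,4] N   >
      [0,1] N/(N\NP)   >T
        [0,1] "often" : NP
      [1,4] N\NP   >
        [1,3] (N\NP)/(PP\NP)   <
          [1,2] "in" : NP
          [2,3] "idea" : ((N\NP)/(PP\NP))\NP
        [3,4] "this" : PP\NP
    [4,5] "here" : (S/(S\N))\N
  [5,6] "quickly" : S\N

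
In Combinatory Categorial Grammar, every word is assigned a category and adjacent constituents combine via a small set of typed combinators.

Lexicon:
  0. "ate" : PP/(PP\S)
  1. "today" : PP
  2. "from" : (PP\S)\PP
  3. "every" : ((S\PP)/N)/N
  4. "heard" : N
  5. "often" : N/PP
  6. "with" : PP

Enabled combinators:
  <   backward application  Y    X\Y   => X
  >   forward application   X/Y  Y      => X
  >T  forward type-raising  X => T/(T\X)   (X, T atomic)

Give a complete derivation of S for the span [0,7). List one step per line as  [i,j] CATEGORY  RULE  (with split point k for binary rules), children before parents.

[0,1] PP/(PP\S)  lex  "ate"
[1,2] PP  lex  "today"
[2,3] (PP\S)\PP  lex  "from"
[1,3] PP\S  <  k=2
[0,3] PP  >  k=1
[3,4] ((S\PP)/N)/N  lex  "every"
[4,5] N  lex  "heard"
[3,5] (S\PP)/N  >  k=4
[5,6] N/PP  lex  "often"
[6,7] PP  lex  "with"
[5,7] N  >  k=6
[3,7] S\PP  >  k=5
[0,7] S  <  k=3

[0,7] S   <
  [0,3] PP   >
    [0,1] "ate" : PP/(PP\S)
    [1,3] PP\S   <
      [1,2] "today" : PP
      [2,3] "from" : (PP\S)\PP
  [3,7] S\PP   >
    [3,5] (S\PP)/N   >
      [3,4] "every" : ((S\PP)/N)/N
      [4,5] "heard" : N
    [5,7] N   >
      [5,6] "often" : N/PP
      [6,7] "with" : PP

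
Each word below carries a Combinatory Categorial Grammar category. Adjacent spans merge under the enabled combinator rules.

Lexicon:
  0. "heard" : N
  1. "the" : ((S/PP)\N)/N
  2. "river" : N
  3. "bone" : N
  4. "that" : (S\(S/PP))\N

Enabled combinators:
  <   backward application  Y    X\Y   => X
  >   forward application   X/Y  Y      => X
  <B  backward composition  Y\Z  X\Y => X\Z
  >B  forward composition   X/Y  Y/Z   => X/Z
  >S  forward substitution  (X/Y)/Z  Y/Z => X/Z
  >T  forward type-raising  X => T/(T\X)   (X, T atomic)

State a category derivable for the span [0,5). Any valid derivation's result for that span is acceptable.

S

[0,5] S   <
  [0,3] S/PP   <
    [0,1] "heard" : N
    [1,3] (S/PP)\N   >
      [1,2] "the" : ((S/PP)\N)/N
      [2,3] "river" : N
  [3,5] S\(S/PP)   <
    [3,4] "bone" : N
    [4,5] "that" : (S\(S/PP))\N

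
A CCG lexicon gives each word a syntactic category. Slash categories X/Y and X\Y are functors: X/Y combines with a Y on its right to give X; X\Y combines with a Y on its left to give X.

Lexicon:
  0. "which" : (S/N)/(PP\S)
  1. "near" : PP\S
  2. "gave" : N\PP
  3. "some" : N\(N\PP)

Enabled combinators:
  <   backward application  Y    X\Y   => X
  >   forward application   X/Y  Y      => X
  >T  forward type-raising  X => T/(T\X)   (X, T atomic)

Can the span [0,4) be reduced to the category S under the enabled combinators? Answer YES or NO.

YES

[0,4] S   >
  [0,2] S/N   >
    [0,1] "which" : (S/N)/(PP\S)
    [1,2] "near" : PP\S
  [2,4] N   <
    [2,3] "gave" : N\PP
    [3,4] "some" : N\(N\PP)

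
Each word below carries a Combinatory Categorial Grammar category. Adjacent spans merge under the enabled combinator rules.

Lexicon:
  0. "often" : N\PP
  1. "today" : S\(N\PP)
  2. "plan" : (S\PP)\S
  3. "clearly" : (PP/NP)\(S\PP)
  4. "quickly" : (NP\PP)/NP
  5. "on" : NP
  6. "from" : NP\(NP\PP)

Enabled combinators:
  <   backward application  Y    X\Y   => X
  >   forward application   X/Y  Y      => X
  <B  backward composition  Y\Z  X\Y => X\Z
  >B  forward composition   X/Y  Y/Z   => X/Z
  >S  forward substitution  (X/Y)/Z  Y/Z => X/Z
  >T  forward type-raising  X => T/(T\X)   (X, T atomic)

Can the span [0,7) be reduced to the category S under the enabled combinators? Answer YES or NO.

N\PP S\(N\PP) (S\PP)\S (PP/NP)\(S\PP) (NP\PP)/NP NP NP\(NP\PP)
CKY chart[0,7] = {N/(N\PP), NP/(NP\PP), PP, PP/(NP\NP), PP/(PP\PP), S/(S\PP)}; S ∉ chart

NO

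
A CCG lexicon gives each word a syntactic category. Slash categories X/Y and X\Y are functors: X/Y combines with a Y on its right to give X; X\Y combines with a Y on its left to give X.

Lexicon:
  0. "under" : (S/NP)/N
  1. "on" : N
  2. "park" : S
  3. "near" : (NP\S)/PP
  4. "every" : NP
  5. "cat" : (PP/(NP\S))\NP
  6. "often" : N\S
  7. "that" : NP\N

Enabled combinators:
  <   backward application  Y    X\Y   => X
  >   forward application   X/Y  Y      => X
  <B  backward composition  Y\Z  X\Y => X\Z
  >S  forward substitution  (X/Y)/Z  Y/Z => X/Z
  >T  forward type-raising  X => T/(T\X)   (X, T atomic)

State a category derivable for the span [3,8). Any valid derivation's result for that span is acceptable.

NP\S

[0,8] S   >
  [0,2] S/NP   >
    [0,1] "under" : (S/NP)/N
    [1,2] "on" : N
  [2,8] NP   >
    [2,3] NP/(NP\S)   >T
      [2,3] "park" : S
    [3,8] NP\S   >
      [3,4] "near" : (NP\S)/PP
      [4,8] PP   >
        [4,6] PP/(NP\S)   <
          [4,5] "every" : NP
          [5,6] "cat" : (PP/(NP\S))\NP
        [6,8] NP\S   <B
          [6,7] "often" : N\S
          [7,8] "that" : NP\N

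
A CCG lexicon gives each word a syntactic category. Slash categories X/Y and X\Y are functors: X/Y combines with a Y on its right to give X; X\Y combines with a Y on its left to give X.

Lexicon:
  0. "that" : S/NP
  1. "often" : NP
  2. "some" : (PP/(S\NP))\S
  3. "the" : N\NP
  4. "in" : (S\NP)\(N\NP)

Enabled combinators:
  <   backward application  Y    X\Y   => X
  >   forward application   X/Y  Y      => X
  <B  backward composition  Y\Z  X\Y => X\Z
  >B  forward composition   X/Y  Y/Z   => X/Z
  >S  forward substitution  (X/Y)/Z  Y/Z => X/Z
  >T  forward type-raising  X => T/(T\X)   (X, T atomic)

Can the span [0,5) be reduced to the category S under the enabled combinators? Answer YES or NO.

S/NP NP (PP/(S\NP))\S N\NP (S\NP)\(N\NP)
CKY chart[0,5] = {N/(N\PP), NP/(NP\PP), PP, PP/(PP\PP), S/(S\PP)}; S ∉ chart

NO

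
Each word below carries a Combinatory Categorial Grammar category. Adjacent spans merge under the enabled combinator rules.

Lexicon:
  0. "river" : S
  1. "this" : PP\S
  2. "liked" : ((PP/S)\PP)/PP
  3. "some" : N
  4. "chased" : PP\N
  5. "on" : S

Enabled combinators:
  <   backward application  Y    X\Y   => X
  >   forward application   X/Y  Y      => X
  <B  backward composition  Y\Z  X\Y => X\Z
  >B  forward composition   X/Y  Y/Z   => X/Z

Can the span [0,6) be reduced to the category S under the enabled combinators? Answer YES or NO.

S PP\S ((PP/S)\PP)/PP N PP\N S
CKY chart[0,6] = {PP}; S ∉ chart

NO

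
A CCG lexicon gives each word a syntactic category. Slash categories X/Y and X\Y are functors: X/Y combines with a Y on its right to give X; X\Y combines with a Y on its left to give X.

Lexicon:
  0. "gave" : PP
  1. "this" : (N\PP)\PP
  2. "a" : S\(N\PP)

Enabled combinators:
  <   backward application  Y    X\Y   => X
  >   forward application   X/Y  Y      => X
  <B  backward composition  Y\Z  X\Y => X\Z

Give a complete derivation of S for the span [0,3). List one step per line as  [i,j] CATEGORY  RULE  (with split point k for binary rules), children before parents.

[0,1] PP  lex  "gave"
[1,2] (N\PP)\PP  lex  "this"
[0,2] N\PP  <  k=1
[2,3] S\(N\PP)  lex  "a"
[0,3] S  <  k=2

[0,3] S   <
  [0,2] N\PP   <
    [0,1] "gave" : PP
    [1,2] "this" : (N\PP)\PP
  [2,3] "a" : S\(N\PP)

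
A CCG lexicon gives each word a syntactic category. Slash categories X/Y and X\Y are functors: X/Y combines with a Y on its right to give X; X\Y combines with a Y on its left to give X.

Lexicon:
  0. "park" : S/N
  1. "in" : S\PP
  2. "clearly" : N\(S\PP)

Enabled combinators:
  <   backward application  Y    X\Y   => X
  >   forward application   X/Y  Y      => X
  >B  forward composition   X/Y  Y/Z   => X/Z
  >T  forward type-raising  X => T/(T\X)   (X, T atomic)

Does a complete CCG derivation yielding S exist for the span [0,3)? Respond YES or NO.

YES

[0,3] S   >
  [0,1] "park" : S/N
  [1,3] N   <
    [1,2] "in" : S\PP
    [2,3] "clearly" : N\(S\PP)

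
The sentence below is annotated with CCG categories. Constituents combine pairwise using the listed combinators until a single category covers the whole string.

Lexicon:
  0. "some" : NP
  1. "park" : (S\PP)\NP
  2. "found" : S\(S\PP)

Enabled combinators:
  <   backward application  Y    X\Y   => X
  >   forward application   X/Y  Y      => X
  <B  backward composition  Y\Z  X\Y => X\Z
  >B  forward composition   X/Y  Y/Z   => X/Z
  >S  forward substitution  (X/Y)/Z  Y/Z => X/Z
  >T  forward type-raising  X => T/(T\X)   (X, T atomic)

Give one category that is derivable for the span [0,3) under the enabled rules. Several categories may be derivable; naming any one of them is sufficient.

S

[0,3] S   >
  [0,1] S/(S\NP)   >T
    [0,1] "some" : NP
  [1,3] S\NP   <B
    [1,2] "park" : (S\PP)\NP
    [2,3] "found" : S\(S\PP)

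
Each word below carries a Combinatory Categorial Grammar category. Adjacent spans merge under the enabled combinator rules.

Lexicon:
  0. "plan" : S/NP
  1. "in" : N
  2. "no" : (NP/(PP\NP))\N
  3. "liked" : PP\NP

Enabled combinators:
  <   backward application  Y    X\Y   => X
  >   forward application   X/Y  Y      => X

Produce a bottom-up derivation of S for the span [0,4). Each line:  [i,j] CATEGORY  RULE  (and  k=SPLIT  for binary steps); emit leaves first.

[0,1] S/NP  lex  "plan"
[1,2] N  lex  "in"
[2,3] (NP/(PP\NP))\N  lex  "no"
[1,3] NP/(PP\NP)  <  k=2
[3,4] PP\NP  lex  "liked"
[1,4] NP  >  k=3
[0,4] S  >  k=1

[0,4] S   >
  [0,1] "plan" : S/NP
  [1,4] NP   >
    [1,3] NP/(PP\NP)   <
      [1,2] "in" : N
      [2,3] "no" : (NP/(PP\NP))\N
    [3,4] "liked" : PP\NP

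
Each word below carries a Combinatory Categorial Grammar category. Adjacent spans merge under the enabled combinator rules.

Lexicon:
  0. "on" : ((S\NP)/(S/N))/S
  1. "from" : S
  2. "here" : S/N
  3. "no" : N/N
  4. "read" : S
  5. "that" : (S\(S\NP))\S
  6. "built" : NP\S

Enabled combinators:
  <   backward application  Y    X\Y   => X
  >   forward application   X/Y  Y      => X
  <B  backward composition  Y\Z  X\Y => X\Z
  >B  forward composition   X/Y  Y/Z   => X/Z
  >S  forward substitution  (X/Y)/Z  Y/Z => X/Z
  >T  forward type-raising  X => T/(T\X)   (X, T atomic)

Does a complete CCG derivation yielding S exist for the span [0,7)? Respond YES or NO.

((S\NP)/(S/N))/S S S/N N/N S (S\(S\NP))\S NP\S
CKY chart[0,7] = {N/(N\NP), NP, NP/(NP\NP), PP/(PP\NP), S/(S\NP)}; S ∉ chart

NO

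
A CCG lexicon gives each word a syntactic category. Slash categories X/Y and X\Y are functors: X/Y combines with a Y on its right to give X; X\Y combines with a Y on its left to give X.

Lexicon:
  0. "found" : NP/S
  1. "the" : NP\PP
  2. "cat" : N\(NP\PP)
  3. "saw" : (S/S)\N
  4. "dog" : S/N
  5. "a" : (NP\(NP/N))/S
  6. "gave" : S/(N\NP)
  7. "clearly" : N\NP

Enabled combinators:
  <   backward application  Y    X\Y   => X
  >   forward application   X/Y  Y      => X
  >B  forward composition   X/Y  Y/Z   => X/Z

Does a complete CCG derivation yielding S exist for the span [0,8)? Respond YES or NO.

NP/S NP\PP N\(NP\PP) (S/S)\N S/N (NP\(NP/N))/S S/(N\NP) N\NP
CKY chart[0,8] = {NP}; S ∉ chart

NO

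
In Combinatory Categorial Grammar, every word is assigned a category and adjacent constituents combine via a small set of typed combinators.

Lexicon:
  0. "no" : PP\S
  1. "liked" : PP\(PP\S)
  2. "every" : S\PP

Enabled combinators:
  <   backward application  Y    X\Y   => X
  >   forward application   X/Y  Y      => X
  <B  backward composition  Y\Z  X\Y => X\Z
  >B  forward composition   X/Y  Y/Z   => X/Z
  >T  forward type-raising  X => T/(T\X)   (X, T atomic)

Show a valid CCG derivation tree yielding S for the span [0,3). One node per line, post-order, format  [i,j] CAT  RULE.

[0,1] PP\S  lex  "no"
[1,2] PP\(PP\S)  lex  "liked"
[0,2] PP  <  k=1
[2,3] S\PP  lex  "every"
[0,3] S  <  k=2

[0,3] S   <
  [0,2] PP   <
    [0,1] "no" : PP\S
    [1,2] "liked" : PP\(PP\S)
  [2,3] "every" : S\PP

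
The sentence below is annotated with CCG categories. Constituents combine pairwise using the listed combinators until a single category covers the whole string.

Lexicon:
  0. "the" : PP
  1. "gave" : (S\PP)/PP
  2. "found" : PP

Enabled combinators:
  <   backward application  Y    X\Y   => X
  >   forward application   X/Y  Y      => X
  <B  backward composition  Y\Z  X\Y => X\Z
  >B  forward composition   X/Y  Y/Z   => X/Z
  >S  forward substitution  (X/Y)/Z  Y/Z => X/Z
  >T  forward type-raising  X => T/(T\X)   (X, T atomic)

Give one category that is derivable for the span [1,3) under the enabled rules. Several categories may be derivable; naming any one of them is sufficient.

S\PP

[0,3] S   >
  [0,1] S/(S\PP)   >T
    [0,1] "the" : PP
  [1,3] S\PP   >
    [1,2] "gave" : (S\PP)/PP
    [2,3] "found" : PP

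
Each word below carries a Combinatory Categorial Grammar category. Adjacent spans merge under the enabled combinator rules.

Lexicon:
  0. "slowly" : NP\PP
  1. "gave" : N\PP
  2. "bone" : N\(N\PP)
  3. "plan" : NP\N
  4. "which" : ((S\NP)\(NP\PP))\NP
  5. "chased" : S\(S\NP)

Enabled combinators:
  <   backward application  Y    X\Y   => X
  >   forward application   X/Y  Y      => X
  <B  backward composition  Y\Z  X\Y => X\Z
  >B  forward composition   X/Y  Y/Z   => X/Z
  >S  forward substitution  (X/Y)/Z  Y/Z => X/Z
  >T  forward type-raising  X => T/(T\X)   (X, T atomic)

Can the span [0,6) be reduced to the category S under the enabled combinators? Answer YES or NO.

[0,6] S   <
  [0,5] S\NP   <
    [0,1] "slowly" : NP\PP
    [1,5] (S\NP)\(NP\PP)   <
      [1,4] NP   <
        [1,3] N   <
          [1,2] "gave" : N\PP
          [2,3] "bone" : N\(N\PP)
        [3,4] "plan" : NP\N
      [4,5] "which" : ((S\NP)\(NP\PP))\NP
  [5,6] "chased" : S\(S\NP)

YES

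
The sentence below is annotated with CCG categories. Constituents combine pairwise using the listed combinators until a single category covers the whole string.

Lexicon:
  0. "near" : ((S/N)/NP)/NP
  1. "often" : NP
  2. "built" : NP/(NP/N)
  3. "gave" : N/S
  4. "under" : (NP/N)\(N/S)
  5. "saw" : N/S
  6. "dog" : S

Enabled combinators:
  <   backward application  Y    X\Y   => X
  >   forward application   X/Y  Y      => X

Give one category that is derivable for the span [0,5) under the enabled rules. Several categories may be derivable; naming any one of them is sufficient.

[0,7] S   >
  [0,5] S/N   >
    [0,2] (S/N)/NP   >
      [0,1] "near" : ((S/N)/NP)/NP
      [1,2] "often" : NP
    [2,5] NP   >
      [2,3] "built" : NP/(NP/N)
      [3,5] NP/N   <
        [3,4] "gave" : N/S
        [4,5] "under" : (NP/N)\(N/S)
  [5,7] N   >
    [5,6] "saw" : N/S
    [6,7] "dog" : S

S/N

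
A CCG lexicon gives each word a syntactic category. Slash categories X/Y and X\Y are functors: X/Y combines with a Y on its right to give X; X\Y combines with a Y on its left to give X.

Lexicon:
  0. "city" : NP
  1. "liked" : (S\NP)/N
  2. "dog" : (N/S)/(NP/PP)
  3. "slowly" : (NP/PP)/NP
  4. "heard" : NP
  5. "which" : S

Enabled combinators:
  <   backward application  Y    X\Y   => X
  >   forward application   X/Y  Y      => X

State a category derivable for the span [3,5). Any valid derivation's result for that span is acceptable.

NP/PP

[0,6] S   <
  [0,1] "city" : NP
  [1,6] S\NP   >
    [1,2] "liked" : (S\NP)/N
    [2,6] N   >
      [2,5] N/S   >
        [2,3] "dog" : (N/S)/(NP/PP)
        [3,5] NP/PP   >
          [3,4] "slowly" : (NP/PP)/NP
          [4,5] "heard" : NP
      [5,6] "which" : S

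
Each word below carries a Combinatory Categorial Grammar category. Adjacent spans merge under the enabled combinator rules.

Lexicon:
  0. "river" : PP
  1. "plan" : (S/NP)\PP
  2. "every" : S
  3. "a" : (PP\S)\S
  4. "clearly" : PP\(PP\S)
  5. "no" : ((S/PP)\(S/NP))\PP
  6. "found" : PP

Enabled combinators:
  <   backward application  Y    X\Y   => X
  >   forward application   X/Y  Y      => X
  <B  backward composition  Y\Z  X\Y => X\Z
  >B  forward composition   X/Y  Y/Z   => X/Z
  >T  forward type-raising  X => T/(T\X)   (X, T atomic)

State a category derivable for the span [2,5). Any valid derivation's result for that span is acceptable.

PP

[0,7] S   >
  [0,6] S/PP   <
    [0,2] S/NP   <
      [0,1] "river" : PP
      [1,2] "plan" : (S/NP)\PP
    [2,6] (S/PP)\(S/NP)   <
      [2,5] PP   <
        [2,4] PP\S   <
          [2,3] "every" : S
          [3,4] "a" : (PP\S)\S
        [4,5] "clearly" : PP\(PP\S)
      [5,6] "no" : ((S/PP)\(S/NP))\PP
  [6,7] "found" : PP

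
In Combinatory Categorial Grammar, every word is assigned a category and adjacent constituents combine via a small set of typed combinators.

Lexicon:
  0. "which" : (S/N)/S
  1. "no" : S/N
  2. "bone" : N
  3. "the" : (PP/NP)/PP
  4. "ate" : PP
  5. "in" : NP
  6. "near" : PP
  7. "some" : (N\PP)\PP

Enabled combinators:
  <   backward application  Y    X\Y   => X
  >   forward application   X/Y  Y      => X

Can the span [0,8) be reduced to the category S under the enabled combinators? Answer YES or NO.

YES

[0,8] S   >
  [0,3] S/N   >
    [0,1] "which" : (S/N)/S
    [1,3] S   >
      [1,2] "no" : S/N
      [2,3] "bone" : N
  [3,8] N   <
    [3,6] PP   >
      [3,5] PP/NP   >
        [3,4] "the" : (PP/NP)/PP
        [4,5] "ate" : PP
      [5,6] "in" : NP
    [6,8] N\PP   <
      [6,7] "near" : PP
      [7,8] "some" : (N\PP)\PP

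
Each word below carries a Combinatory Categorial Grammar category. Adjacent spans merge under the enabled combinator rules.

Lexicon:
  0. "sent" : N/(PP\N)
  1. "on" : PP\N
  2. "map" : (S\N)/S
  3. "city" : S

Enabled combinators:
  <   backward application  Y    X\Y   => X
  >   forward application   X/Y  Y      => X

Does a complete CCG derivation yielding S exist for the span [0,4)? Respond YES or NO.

YES

[0,4] S   <
  [0,2] N   >
    [0,1] "sent" : N/(PP\N)
    [1,2] "on" : PP\N
  [2,4] S\N   >
    [2,3] "map" : (S\N)/S
    [3,4] "city" : S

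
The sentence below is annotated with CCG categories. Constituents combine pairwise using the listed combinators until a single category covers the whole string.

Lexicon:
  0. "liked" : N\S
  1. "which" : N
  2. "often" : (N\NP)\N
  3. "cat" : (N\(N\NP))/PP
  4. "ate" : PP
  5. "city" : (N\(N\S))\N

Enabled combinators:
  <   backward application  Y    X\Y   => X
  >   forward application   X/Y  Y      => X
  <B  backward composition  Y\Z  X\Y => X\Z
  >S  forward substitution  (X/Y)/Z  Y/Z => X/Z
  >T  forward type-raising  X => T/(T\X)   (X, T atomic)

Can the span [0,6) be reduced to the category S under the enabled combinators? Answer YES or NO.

N\S N (N\NP)\N (N\(N\NP))/PP PP (N\(N\S))\N
CKY chart[0,6] = {N, N/(N\N), NP/(NP\N), PP/(PP\N), S/(S\N)}; S ∉ chart

NO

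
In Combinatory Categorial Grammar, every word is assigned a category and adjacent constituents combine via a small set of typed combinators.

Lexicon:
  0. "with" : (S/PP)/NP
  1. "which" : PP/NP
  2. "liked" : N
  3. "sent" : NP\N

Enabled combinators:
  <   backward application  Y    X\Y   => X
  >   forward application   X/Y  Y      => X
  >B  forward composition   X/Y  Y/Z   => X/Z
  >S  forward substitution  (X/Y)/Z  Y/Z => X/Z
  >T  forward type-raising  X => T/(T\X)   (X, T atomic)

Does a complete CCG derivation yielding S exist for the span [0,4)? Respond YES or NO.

YES

[0,4] S   >
  [0,2] S/NP   >S
    [0,1] "with" : (S/PP)/NP
    [1,2] "which" : PP/NP
  [2,4] NP   >
    [2,3] NP/(NP\N)   >T
      [2,3] "liked" : N
    [3,4] "sent" : NP\N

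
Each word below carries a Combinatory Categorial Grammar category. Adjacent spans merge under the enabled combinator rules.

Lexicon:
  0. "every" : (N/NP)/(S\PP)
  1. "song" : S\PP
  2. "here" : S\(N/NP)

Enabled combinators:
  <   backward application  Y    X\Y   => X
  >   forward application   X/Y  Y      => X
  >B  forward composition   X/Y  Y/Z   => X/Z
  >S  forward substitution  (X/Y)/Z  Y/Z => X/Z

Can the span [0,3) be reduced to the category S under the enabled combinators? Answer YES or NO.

YES

[0,3] S   <
  [0,2] N/NP   >
    [0,1] "every" : (N/NP)/(S\PP)
    [1,2] "song" : S\PP
  [2,3] "here" : S\(N/NP)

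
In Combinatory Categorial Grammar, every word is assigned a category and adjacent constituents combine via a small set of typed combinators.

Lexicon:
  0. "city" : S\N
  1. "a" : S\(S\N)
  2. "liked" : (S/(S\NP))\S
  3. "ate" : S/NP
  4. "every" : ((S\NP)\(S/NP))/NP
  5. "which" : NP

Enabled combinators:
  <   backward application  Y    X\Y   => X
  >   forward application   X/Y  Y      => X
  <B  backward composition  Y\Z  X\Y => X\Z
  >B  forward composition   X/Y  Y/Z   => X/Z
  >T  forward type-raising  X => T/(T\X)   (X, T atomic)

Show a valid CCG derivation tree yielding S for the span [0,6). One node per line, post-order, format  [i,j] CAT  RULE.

[0,1] S\N  lex  "city"
[1,2] S\(S\N)  lex  "a"
[0,2] S  <  k=1
[2,3] (S/(S\NP))\S  lex  "liked"
[0,3] S/(S\NP)  <  k=2
[3,4] S/NP  lex  "ate"
[4,5] ((S\NP)\(S/NP))/NP  lex  "every"
[5,6] NP  lex  "which"
[4,6] (S\NP)\(S/NP)  >  k=5
[3,6] S\NP  <  k=4
[0,6] S  >  k=3

[0,6] S   >
  [0,3] S/(S\NP)   <
    [0,2] S   <
      [0,1] "city" : S\N
      [1,2] "a" : S\(S\N)
    [2,3] "liked" : (S/(S\NP))\S
  [3,6] S\NP   <
    [3,4] "ate" : S/NP
    [4,6] (S\NP)\(S/NP)   >
      [4,5] "every" : ((S\NP)\(S/NP))/NP
      [5,6] "which" : NP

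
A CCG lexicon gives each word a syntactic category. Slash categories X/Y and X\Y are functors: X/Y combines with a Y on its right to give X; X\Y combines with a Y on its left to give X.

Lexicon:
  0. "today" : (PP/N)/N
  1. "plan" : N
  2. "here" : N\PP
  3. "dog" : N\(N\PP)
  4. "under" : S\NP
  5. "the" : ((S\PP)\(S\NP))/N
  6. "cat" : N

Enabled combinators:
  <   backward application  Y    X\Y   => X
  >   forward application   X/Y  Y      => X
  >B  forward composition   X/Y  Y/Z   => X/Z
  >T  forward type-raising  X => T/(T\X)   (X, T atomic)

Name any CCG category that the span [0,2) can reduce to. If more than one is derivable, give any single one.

[0,7] S   <
  [0,4] PP   >
    [0,2] PP/N   >
      [0,1] "today" : (PP/N)/N
      [1,2] "plan" : N
    [2,4] N   <
      [2,3] "here" : N\PP
      [3,4] "dog" : N\(N\PP)
  [4,7] S\PP   <
    [4,5] "under" : S\NP
    [5,7] (S\PP)\(S\NP)   >
      [5,6] "the" : ((S\PP)\(S\NP))/N
      [6,7] "cat" : N

PP/N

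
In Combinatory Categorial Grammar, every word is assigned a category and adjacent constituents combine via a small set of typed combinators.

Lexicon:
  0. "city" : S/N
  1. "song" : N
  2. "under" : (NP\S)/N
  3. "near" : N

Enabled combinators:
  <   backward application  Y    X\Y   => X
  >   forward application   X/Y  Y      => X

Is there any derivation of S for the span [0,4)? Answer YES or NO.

NO

S/N N (NP\S)/N N
CKY chart[0,4] = {NP}; S ∉ chart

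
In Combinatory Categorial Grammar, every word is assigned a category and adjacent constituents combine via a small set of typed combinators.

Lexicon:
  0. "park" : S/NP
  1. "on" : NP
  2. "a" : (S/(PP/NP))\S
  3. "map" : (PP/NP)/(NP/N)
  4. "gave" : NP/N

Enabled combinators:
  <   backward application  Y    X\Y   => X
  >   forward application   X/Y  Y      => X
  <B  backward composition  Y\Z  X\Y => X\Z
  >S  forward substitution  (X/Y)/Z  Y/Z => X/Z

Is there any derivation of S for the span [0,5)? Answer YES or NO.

YES

[0,5] S   >
  [0,3] S/(PP/NP)   <
    [0,2] S   >
      [0,1] "park" : S/NP
      [1,2] "on" : NP
    [2,3] "a" : (S/(PP/NP))\S
  [3,5] PP/NP   >
    [3,4] "map" : (PP/NP)/(NP/N)
    [4,5] "gave" : NP/N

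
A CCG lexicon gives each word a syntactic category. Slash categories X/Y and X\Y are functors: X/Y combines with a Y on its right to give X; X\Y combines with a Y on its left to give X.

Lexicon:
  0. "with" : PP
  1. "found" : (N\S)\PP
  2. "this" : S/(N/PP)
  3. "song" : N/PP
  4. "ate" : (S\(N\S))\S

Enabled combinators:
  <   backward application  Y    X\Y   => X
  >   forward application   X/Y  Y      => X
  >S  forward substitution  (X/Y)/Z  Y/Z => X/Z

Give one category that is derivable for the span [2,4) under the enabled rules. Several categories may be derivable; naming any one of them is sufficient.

S

[0,5] S   <
  [0,2] N\S   <
    [0,1] "with" : PP
    [1,2] "found" : (N\S)\PP
  [2,5] S\(N\S)   <
    [2,4] S   >
      [2,3] "this" : S/(N/PP)
      [3,4] "song" : N/PP
    [4,5] "ate" : (S\(N\S))\S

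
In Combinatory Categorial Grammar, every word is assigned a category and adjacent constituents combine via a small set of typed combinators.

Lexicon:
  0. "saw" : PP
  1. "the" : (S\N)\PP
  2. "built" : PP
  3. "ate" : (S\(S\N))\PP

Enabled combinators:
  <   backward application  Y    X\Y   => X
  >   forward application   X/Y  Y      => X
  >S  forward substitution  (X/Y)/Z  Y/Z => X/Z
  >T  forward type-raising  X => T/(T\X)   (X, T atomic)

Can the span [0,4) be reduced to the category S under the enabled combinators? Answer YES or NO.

[0,4] S   <
  [0,2] S\N   <
    [0,1] "saw" : PP
    [1,2] "the" : (S\N)\PP
  [2,4] S\(S\N)   <
    [2,3] "built" : PP
    [3,4] "ate" : (S\(S\N))\PP

YES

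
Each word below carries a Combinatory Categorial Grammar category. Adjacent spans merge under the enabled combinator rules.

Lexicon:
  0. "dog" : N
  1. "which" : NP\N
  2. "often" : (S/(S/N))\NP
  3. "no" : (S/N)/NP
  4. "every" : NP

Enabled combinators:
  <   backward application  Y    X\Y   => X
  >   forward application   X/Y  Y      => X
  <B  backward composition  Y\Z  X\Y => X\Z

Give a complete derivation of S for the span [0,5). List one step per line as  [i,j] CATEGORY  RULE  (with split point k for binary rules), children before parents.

[0,1] N  lex  "dog"
[1,2] NP\N  lex  "which"
[0,2] NP  <  k=1
[2,3] (S/(S/N))\NP  lex  "often"
[0,3] S/(S/N)  <  k=2
[3,4] (S/N)/NP  lex  "no"
[4,5] NP  lex  "every"
[3,5] S/N  >  k=4
[0,5] S  >  k=3

[0,5] S   >
  [0,3] S/(S/N)   <
    [0,2] NP   <
      [0,1] "dog" : N
      [1,2] "which" : NP\N
    [2,3] "often" : (S/(S/N))\NP
  [3,5] S/N   >
    [3,4] "no" : (S/N)/NP
    [4,5] "every" : NP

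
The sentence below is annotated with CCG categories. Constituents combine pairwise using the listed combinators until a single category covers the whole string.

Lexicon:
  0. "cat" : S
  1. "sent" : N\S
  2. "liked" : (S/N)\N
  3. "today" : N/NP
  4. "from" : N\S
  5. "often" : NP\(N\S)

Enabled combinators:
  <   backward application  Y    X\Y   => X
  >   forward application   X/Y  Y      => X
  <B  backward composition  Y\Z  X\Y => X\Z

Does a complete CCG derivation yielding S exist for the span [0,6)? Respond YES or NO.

[0,6] S   >
  [0,3] S/N   <
    [0,2] N   <
      [0,1] "cat" : S
      [1,2] "sent" : N\S
    [2,3] "liked" : (S/N)\N
  [3,6] N   >
    [3,4] "today" : N/NP
    [4,6] NP   <
      [4,5] "from" : N\S
      [5,6] "often" : NP\(N\S)

YES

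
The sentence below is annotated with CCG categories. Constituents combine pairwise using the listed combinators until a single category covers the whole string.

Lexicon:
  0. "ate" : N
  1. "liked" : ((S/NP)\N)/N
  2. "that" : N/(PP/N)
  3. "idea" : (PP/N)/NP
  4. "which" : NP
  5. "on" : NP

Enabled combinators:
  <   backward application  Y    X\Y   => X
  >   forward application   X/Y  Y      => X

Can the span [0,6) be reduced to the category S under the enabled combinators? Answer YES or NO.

YES

[0,6] S   >
  [0,5] S/NP   <
    [0,1] "ate" : N
    [1,5] (S/NP)\N   >
      [1,2] "liked" : ((S/NP)\N)/N
      [2,5] N   >
        [2,3] "that" : N/(PP/N)
        [3,5] PP/N   >
          [3,4] "idea" : (PP/N)/NP
          [4,5] "which" : NP
  [5,6] "on" : NP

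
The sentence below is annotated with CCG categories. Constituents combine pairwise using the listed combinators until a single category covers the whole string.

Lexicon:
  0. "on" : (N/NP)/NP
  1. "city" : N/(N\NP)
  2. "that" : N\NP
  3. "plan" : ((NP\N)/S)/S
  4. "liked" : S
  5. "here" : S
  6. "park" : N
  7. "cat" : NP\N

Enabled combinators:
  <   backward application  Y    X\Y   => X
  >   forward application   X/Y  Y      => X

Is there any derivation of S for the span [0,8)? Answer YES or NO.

NO

(N/NP)/NP N/(N\NP) N\NP ((NP\N)/S)/S S S N NP\N
CKY chart[0,8] = {N}; S ∉ chart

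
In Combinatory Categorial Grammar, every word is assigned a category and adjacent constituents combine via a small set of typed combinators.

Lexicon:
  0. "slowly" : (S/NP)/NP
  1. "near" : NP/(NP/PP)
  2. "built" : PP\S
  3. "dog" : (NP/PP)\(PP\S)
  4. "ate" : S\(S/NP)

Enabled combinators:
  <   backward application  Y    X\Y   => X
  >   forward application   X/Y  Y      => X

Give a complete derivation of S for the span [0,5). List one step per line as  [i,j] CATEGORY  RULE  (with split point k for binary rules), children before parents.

[0,1] (S/NP)/NP  lex  "slowly"
[1,2] NP/(NP/PP)  lex  "near"
[2,3] PP\S  lex  "built"
[3,4] (NP/PP)\(PP\S)  lex  "dog"
[2,4] NP/PP  <  k=3
[1,4] NP  >  k=2
[0,4] S/NP  >  k=1
[4,5] S\(S/NP)  lex  "ate"
[0,5] S  <  k=4

[0,5] S   <
  [0,4] S/NP   >
    [0,1] "slowly" : (S/NP)/NP
    [1,4] NP   >
      [1,2] "near" : NP/(NP/PP)
      [2,4] NP/PP   <
        [2,3] "built" : PP\S
        [3,4] "dog" : (NP/PP)\(PP\S)
  [4,5] "ate" : S\(S/NP)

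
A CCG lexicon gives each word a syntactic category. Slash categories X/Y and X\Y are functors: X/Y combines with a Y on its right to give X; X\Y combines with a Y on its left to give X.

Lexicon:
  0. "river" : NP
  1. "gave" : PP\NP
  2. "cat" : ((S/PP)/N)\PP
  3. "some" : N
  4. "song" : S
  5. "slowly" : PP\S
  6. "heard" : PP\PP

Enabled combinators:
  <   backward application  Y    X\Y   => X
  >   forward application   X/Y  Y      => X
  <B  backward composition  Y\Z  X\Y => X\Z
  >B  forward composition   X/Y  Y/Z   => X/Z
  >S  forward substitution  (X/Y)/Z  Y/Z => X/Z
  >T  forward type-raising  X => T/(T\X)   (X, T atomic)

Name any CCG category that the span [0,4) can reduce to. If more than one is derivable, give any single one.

[0,7] S   >
  [0,4] S/PP   >
    [0,3] (S/PP)/N   <
      [0,2] PP   >
        [0,1] PP/(PP\NP)   >T
          [0,1] "river" : NP
        [1,2] "gave" : PP\NP
      [2,3] "cat" : ((S/PP)/N)\PP
    [3,4] "some" : N
  [4,7] PP   <
    [4,5] "song" : S
    [5,7] PP\S   <B
      [5,6] "slowly" : PP\S
      [6,7] "heard" : PP\PP

S/PP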